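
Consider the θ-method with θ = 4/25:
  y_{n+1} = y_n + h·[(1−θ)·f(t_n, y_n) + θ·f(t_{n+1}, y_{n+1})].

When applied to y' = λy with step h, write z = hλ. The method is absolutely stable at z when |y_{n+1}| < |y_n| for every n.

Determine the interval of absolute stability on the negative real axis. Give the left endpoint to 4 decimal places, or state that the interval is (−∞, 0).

z∈(-2.9412,0).

Test eqn y'=λy, z=hλ:
  y_{n+1} = y_n + z·[21/25·y_n + 4/25·y_{n+1}] ⇒ (1 − 4/25z)y_{n+1} = (1 + 21/25z)y_n
  so R(z) = (1 + 21/25z)/(1 − 4/25z).

Find x<0 with |R(x)|<1.
x=-0.37: |R|=0.6507
R=−1: 1+21/25x = −1+4/25x ⇒ -17/25x=2 ⇒ x=2/(-17/25)=-2.9412
Confirm numerically:
  x=-2.054: |R|=0.54594 <1
  x=-1.841: |R|=0.42210 <1
  x=-1.248: |R|=0.04028 <1
  x=-3.508: |R|=1.24687 >1
  x=-3.127: |R|=1.08422 >1
Interval (-2.9412, 0).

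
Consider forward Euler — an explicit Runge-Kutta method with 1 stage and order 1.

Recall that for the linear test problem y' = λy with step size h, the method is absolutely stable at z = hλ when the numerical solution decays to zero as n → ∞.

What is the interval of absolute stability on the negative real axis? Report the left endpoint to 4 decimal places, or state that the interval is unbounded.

With y'=λy (z=hλ):
  order 1, 1-stage ⇒ R(z)=1+z
  (e.g. R(-1.29)=-0.29000, |R|=0.29000)

Boundary: |R(x)|=1, x<0.
x=-1.29: |R|=0.2900
|R(-2.07)|=1.0700 |R(-1.62)|=0.6200 |R(-1.26)|=0.2600
Bisect:
  x_lo=-2.6839 |R|=1.6839  x_hi=-0.1346 |R|=0.8654
  mid=-1.40928 |R|=0.40928 →hi
  mid=-2.04660 |R|=1.04660 →lo
  mid=-1.72794 |R|=0.72794 →hi
  mid=-1.88727 |R|=0.88727 →hi
  mid=-1.96693 |R|=0.96693 →hi
  mid=-2.00676 |R|=1.00676 →lo
  mid=-1.98685 |R|=0.98685 →hi
  mid=-1.99680 |R|=0.99680 →hi
  ...
  [-2.00007,-1.99992] ⇒ x*=-2.0000
Stable set (-2.0000, 0).

(-2.0000, 0).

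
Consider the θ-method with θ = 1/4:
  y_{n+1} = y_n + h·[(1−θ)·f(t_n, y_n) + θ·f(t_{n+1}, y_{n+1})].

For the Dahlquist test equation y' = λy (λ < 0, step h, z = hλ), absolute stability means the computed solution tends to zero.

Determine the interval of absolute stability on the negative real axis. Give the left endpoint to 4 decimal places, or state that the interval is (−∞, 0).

On y'=λy, z=hλ:
  y_{n+1} = y_n + z·[3/4·y_n + 1/4·y_{n+1}] ⇒ (1 − 1/4z)y_{n+1} = (1 + 3/4z)y_n
  Hence R(z) = (1 + 3/4z)/(1 − 1/4z).

Solve |R(x)|<1 on ℝ⁻.
x=-1.25: |R|=0.0476
R=−1: 1+3/4x = −1+1/4x ⇒ -1/2x=2 ⇒ x=2/(-1/2)=-4.0000
Confirm numerically:
  x=-3.482: |R|=0.86153 <1
  x=-3.323: |R|=0.81510 <1
  x=-2.474: |R|=0.52858 <1
  x=-4.387: |R|=1.09229 >1
  x=-4.326: |R|=1.07831 >1
  x=-4.065: |R|=1.01612 >1
So |R|<1 on (-4.0000, 0).

z∈(-4.0000,0).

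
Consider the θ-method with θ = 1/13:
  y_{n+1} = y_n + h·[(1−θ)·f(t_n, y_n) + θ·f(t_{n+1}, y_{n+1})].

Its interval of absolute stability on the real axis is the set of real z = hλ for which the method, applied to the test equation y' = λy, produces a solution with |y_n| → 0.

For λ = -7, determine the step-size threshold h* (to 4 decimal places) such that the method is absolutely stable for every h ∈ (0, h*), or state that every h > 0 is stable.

On y'=λy, z=hλ:
  y_{n+1} = y_n + z·[12/13·y_n + 1/13·y_{n+1}] ⇒ (1 − 1/13z)y_{n+1} = (1 + 12/13z)y_n
  R(z) = (1 + 12/13z)/(1 − 1/13z).

Find x<0 with |R(x)|<1.
x=-1.16: |R|=0.0650
R=−1: 1+12/13x = −1+1/13x ⇒ -11/13x=2 ⇒ x=2/(-11/13)=-2.3636
Confirm numerically:
  x=-2.161: |R|=0.85298 <1
  x=-2.068: |R|=0.78418 <1
  x=-1.830: |R|=0.60418 <1
  x=-1.639: |R|=0.45550 <1
  x=-2.626: |R|=1.18469 >1
  x=-2.450: |R|=1.06149 >1
So |R|<1 on (-2.3636, 0).

(-2.3636,0); λ=-7 ⇒ h* = (26/11)/7 = 0.3377.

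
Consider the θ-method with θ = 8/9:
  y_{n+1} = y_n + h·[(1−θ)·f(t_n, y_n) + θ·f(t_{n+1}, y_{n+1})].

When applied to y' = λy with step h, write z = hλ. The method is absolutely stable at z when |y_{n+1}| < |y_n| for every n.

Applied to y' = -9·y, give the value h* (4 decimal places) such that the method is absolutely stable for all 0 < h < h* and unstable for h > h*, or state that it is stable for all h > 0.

(−∞, 0) — no finite endpoint. Any h>0 works for λ=-9.

On y'=λy, z=hλ:
  y_{n+1} = y_n + z·[1/9·y_n + 8/9·y_{n+1}] ⇒ (1 − 8/9z)y_{n+1} = (1 + 1/9z)y_n
  so R(z) = (1 + 1/9z)/(1 − 8/9z).

Find x<0 with |R(x)|<1.
x=-1.09: |R|=0.4464
x=-2: |R|=0.2800
x=-10: |R|=0.0112
x=-100: |R|=0.1125
θ=8/9≥1/2 ⇒ |1+1/9x|<|1−8/9x| ∀x<0 ⇒ unbounded interval.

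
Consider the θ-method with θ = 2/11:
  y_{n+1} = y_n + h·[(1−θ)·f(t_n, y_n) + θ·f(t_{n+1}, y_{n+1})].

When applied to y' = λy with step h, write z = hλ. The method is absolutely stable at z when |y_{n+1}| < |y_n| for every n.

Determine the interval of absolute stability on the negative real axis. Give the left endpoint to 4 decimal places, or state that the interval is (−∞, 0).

(-3.1429, 0).

Set f=λy, z=hλ:
  y_{n+1} = y_n + z·[9/11·y_n + 2/11·y_{n+1}] ⇒ (1 − 2/11z)y_{n+1} = (1 + 9/11z)y_n
  R(z) = (1 + 9/11z)/(1 − 2/11z).

Boundary: |R(x)|=1, x<0.
x=-1.06: |R|=0.1113
R=−1: 1+9/11x = −1+2/11x ⇒ -7/11x=2 ⇒ x=2/(-7/11)=-3.1429
Confirm numerically:
  x=-2.451: |R|=0.69545 <1
  x=-2.423: |R|=0.68200 <1
  x=-1.910: |R|=0.41768 <1
  x=-1.484: |R|=0.16867 <1
  x=-3.559: |R|=1.16078 >1
  x=-3.499: |R|=1.13852 >1
  x=-3.459: |R|=1.12351 >1
So |R|<1 on (-3.1429, 0).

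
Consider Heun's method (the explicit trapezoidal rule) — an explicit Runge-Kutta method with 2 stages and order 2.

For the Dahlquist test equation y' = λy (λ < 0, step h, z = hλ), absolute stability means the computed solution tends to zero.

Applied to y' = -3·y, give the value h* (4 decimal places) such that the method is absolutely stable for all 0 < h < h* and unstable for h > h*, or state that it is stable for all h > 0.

(-2.0000,0); λ=-3 ⇒ h* = 0.6667.

On y'=λy, z=hλ:
  order 2, 2-stage ⇒ R(z)=1+z+z^2/2
  (e.g. R(-0.44)=0.65680, |R|=0.65680)

Boundary: |R(x)|=1, x<0.
x=-0.44: |R|=0.6568
|R(-1.4)|=0.5800 |R(-1.06)|=0.5018 |R(-0.78)|=0.5242
Bisect:
  x_lo=-2.6504 |R|=1.8619  x_hi=-0.3316 |R|=0.7234
  mid=-1.49099 |R|=0.62054 →hi
  mid=-2.07069 |R|=1.07319 →lo
  mid=-1.78084 |R|=0.80486 →hi
  mid=-1.92577 |R|=0.92852 →hi
  mid=-1.99823 |R|=0.99823 →hi
  mid=-2.03446 |R|=1.03505 →lo
  mid=-2.01635 |R|=1.01648 →lo
  mid=-2.00729 |R|=1.00731 →lo
  mid=-2.00276 |R|=1.00276 →lo
  mid=-2.00049 |R|=1.00049 →lo
  ...
  [-2.00007,-1.99993] ⇒ x*=-2.0000
Stable set (-2.0000, 0).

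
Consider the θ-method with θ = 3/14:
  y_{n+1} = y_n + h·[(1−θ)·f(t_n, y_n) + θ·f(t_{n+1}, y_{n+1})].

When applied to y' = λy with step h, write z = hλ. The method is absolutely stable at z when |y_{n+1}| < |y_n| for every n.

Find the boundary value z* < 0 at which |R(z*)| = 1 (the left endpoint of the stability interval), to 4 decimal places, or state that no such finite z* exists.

left endpoint -3.5000.

Test eqn y'=λy, z=hλ:
  y_{n+1} = y_n + z·[11/14·y_n + 3/14·y_{n+1}] ⇒ (1 − 3/14z)y_{n+1} = (1 + 11/14z)y_n
  ⇒ R(z) = (1 + 11/14z)/(1 − 3/14z).

Find x<0 with |R(x)|<1.
x=-1.42: |R|=0.0887
R=−1: 1+11/14x = −1+3/14x ⇒ -4/7x=2 ⇒ x=2/(-4/7)=-3.5000
Confirm numerically:
  x=-3.171: |R|=0.88806 <1
  x=-1.780: |R|=0.28852 <1
  x=-1.721: |R|=0.25732 <1
  x=-1.471: |R|=0.11845 <1
  x=-3.912: |R|=1.12807 >1
  x=-3.752: |R|=1.07982 >1
Stable set (-3.5000, 0).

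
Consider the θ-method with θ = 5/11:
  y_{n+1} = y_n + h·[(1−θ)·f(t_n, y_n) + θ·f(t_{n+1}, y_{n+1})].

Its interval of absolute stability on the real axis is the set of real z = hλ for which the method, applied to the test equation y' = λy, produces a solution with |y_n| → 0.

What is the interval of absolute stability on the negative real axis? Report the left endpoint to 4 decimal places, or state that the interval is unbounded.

(-22.0000, 0).

On y'=λy, z=hλ:
  y_{n+1} = y_n + z·[6/11·y_n + 5/11·y_{n+1}] ⇒ (1 − 5/11z)y_{n+1} = (1 + 6/11z)y_n
  Hence R(z) = (1 + 6/11z)/(1 − 5/11z).

Boundary: |R(x)|=1, x<0.
x=-1.62: |R|=0.0670
R=−1: 1+6/11x = −1+5/11x ⇒ -1/11x=2 ⇒ x=2/(-1/11)=-22.0000
Confirm numerically:
  x=-20.240: |R|=0.98431 <1
  x=-18.933: |R|=0.97097 <1
  x=-13.990: |R|=0.90105 <1
  x=-9.926: |R|=0.80086 <1
  x=-22.308: |R|=1.00251 >1
  x=-22.187: |R|=1.00153 >1
  x=-22.111: |R|=1.00091 >1
So |R|<1 on (-22.0000, 0).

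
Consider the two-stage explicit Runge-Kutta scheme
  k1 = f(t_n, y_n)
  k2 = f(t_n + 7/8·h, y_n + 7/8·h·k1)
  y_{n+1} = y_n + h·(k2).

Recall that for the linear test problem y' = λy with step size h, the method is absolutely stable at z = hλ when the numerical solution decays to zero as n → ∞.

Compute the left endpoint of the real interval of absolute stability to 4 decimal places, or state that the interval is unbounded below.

Set f=λy, z=hλ:
  k1=λy_n ⇒ h·k1=z·y_n;  k2=λ(1+7/8z)y_n ⇒ h·k2=z(1+7/8z)y_n
  y_{n+1}/y_n = 1 + z(1+7/8z) = 1 + z + 7/8z²
  R(z) = 1 + z + 7/8z².

Need |R(x)|<1, x<0.
x=-0.36: |R|=0.7534
R=1: x+7/8x²=0 ⇒ x=−8/7=-1.1429; min R=1−1/(4·7/8)=0.7143>−1
Confirm numerically:
  x=-1.082: |R|=0.94238 <1
  x=-0.926: |R|=0.82429 <1
  x=-0.696: |R|=0.72786 <1
  x=-0.649: |R|=0.71955 <1
  x=-1.727: |R|=1.88271 >1
  x=-1.503: |R|=1.47363 >1
  x=-1.497: |R|=1.46388 >1
Interval (-1.1429, 0).

z* = -1.1429.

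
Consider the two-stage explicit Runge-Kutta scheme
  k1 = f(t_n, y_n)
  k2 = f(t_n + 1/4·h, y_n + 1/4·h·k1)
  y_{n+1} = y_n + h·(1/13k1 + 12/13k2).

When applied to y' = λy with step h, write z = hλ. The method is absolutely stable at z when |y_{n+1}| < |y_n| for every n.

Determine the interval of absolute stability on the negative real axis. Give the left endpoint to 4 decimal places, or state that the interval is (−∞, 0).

z∈(-4.3333,0).

Set f=λy, z=hλ:
  k1=λy_n ⇒ h·k1=z·y_n;  k2=λ(1+1/4z)y_n ⇒ h·k2=z(1+1/4z)y_n
  y_{n+1}/y_n = 1 + 1/13z + 12/13z(1+1/4z) = 1 + z + 3/13z²
  R(z) = 1 + z + 3/13z².

Need |R(x)|<1, x<0.
x=-1.02: |R|=0.2201
R=1: x+3/13x²=0 ⇒ x=−13/3=-4.3333; min R=1−1/(4·3/13)=-0.0833>−1
Confirm numerically:
  x=-4.044: |R|=0.72999 <1
  x=-2.797: |R|=0.00836 <1
  x=-2.451: |R|=0.06468 <1
  x=-1.780: |R|=0.04883 <1
  x=-4.622: |R|=1.30790 >1
  x=-4.386: |R|=1.05331 >1
Interval (-4.3333, 0).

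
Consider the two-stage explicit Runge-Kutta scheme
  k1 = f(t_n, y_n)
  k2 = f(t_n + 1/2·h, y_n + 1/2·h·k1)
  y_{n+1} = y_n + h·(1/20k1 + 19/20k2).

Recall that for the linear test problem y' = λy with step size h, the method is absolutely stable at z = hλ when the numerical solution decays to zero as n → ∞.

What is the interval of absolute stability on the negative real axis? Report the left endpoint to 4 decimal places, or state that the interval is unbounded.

z∈(-2.1053,0).

On y'=λy, z=hλ:
  k1=λy_n ⇒ h·k1=z·y_n;  k2=λ(1+1/2z)y_n ⇒ h·k2=z(1+1/2z)y_n
  y_{n+1}/y_n = 1 + 1/20z + 19/20z(1+1/2z) = 1 + z + 19/40z²
  ⇒ R(z) = 1 + z + 19/40z².

Need |R(x)|<1, x<0.
x=-1.05: |R|=0.4737
R=1: x+19/40x²=0 ⇒ x=−40/19=-2.1053; min R=1−1/(4·19/40)=0.4737>−1
Confirm numerically:
  x=-1.282: |R|=0.49867 <1
  x=-1.274: |R|=0.49696 <1
  x=-0.855: |R|=0.49224 <1
  x=-2.220: |R|=1.12099 >1
  x=-2.215: |R|=1.11546 >1
Interval (-2.1053, 0).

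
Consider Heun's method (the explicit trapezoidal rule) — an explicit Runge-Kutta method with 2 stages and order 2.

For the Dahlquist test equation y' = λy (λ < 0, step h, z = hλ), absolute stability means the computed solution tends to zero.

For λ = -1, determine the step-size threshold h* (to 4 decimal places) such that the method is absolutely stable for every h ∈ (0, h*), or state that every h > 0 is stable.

(-2.0000,0); λ=-1 ⇒ h* = 2.0000.

Set f=λy, z=hλ:
  order 2, 2-stage ⇒ R(z)=1+z+z^2/2
  (e.g. R(-1.74)=0.77380, |R|=0.77380)

Find x<0 with |R(x)|<1.
x=-1.74: |R|=0.7738
|R(-2.3)|=1.3450 |R(-1.63)|=0.6985 |R(-0.58)|=0.5882
Bisect:
  x_lo=-2.5595 |R|=1.7160  x_hi=-0.2898 |R|=0.7522
  mid=-1.42465 |R|=0.59016 →hi
  mid=-1.99206 |R|=0.99210 →hi
  mid=-2.27577 |R|=1.31380 →lo
  mid=-2.13392 |R|=1.14288 →lo
  mid=-2.06299 |R|=1.06497 →lo
  mid=-2.02753 |R|=1.02791 →lo
  mid=-2.00980 |R|=1.00984 →lo
  mid=-2.00093 |R|=1.00093 →lo
  mid=-1.99650 |R|=0.99650 →hi
  ...
  [-2.00010,-1.99996] ⇒ x*=-2.0000
So |R|<1 on (-2.0000, 0).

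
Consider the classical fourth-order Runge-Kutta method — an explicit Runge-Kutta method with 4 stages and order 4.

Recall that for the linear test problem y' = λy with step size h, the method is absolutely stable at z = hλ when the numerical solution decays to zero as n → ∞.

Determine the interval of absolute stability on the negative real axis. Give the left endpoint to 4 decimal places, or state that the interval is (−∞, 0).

(-2.7853, 0).

With y'=λy (z=hλ):
  order 4, 4-stage ⇒ R(z)=1+z+z^2/2+z^3/6+z^4/24
  (e.g. R(-0.48)=0.61898, |R|=0.61898)

Find x<0 with |R(x)|<1.
x=-0.48: |R|=0.6190
|R(-3.09)|=1.5654 |R(-1.88)|=0.3003 |R(-0.54)|=0.5831
Bisect:
  x_lo=-3.4292 |R|=2.4915  x_hi=-0.3189 |R|=0.7270
  mid=-1.87407 |R|=0.29896 →hi
  mid=-2.65165 |R|=0.81651 →hi
  mid=-3.04044 |R|=1.45795 →lo
  mid=-2.84605 |R|=1.09553 →lo
  mid=-2.74885 |R|=0.94643 →hi
  mid=-2.79745 |R|=1.01848 →lo
  mid=-2.77315 |R|=0.98184 →hi
  mid=-2.78530 |R|=1.00001 →lo
  mid=-2.77922 |R|=0.99089 →hi
  mid=-2.78226 |R|=0.99544 →hi
  ...
  [-2.78530,-2.78511] ⇒ x*=-2.7853
So |R|<1 on (-2.7853, 0).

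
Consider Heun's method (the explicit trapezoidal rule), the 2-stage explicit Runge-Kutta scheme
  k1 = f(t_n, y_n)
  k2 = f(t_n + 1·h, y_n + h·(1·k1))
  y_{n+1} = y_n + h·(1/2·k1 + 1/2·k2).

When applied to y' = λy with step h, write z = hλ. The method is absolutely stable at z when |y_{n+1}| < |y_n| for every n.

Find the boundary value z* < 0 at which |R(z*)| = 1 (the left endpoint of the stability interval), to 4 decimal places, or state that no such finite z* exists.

Set f=λy, z=hλ:
  order 2, 2-stage ⇒ R(z)=1+z+z^2/2
  (e.g. R(-1.23)=0.52645, |R|=0.52645)

Need |R(x)|<1, x<0.
x=-1.23: |R|=0.5264
|R(-1.94)|=0.9418 |R(-1.43)|=0.5924 |R(-0.52)|=0.6152
Bisect:
  x_lo=-2.5473 |R|=1.6971  x_hi=-0.1403 |R|=0.8695
  mid=-1.34382 |R|=0.55911 →hi
  mid=-1.94556 |R|=0.94704 →hi
  mid=-2.24643 |R|=1.27680 →lo
  mid=-2.09600 |R|=1.10060 →lo
  mid=-2.02078 |R|=1.02100 →lo
  mid=-1.98317 |R|=0.98331 →hi
  mid=-2.00198 |R|=1.00198 →lo
  mid=-1.99257 |R|=0.99260 →hi
  mid=-1.99727 |R|=0.99728 →hi
  mid=-1.99962 |R|=0.99962 →hi
  ...
  [-2.00007,-1.99992] ⇒ x*=-2.0000
Interval (-2.0000, 0).

left endpoint -2.0000.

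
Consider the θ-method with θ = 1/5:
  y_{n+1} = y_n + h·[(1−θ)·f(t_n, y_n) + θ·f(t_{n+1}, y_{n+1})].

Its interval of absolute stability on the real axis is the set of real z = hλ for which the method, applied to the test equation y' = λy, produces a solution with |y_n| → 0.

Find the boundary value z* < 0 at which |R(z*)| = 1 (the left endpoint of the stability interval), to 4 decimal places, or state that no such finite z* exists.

On y'=λy, z=hλ:
  y_{n+1} = y_n + z·[4/5·y_n + 1/5·y_{n+1}] ⇒ (1 − 1/5z)y_{n+1} = (1 + 4/5z)y_n
  R(z) = (1 + 4/5z)/(1 − 1/5z).

Need |R(x)|<1, x<0.
x=-1.76: |R|=0.3018
R=−1: 1+4/5x = −1+1/5x ⇒ -3/5x=2 ⇒ x=2/(-3/5)=-3.3333
Confirm numerically:
  x=-3.269: |R|=0.97666 <1
  x=-3.226: |R|=0.96086 <1
  x=-3.015: |R|=0.88085 <1
  x=-2.004: |R|=0.43061 <1
  x=-3.699: |R|=1.12611 >1
  x=-3.567: |R|=1.08183 >1
  x=-3.376: |R|=1.01528 >1
So |R|<1 on (-3.3333, 0).

left endpoint -3.3333.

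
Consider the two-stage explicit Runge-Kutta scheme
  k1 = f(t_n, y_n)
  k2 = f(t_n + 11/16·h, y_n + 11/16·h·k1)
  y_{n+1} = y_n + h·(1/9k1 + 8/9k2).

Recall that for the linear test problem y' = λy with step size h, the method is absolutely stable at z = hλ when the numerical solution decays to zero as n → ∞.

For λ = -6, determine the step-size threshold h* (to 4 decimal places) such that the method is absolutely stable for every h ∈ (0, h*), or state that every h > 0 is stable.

With y'=λy (z=hλ):
  k1=λy_n ⇒ h·k1=z·y_n;  k2=λ(1+11/16z)y_n ⇒ h·k2=z(1+11/16z)y_n
  y_{n+1}/y_n = 1 + 1/9z + 8/9z(1+11/16z) = 1 + z + 11/18z²
  ⇒ R(z) = 1 + z + 11/18z².

Solve |R(x)|<1 on ℝ⁻.
x=-1.44: |R|=0.8272
R=1: x+11/18x²=0 ⇒ x=−18/11=-1.6364; min R=1−1/(4·11/18)=0.5909>−1
Confirm numerically:
  x=-1.538: |R|=0.90755 <1
  x=-0.813: |R|=0.59093 <1
  x=-0.781: |R|=0.59175 <1
  x=-2.023: |R|=1.47799 >1
  x=-1.946: |R|=1.36823 >1
  x=-1.884: |R|=1.28511 >1
So |R|<1 on (-1.6364, 0).

(-1.6364,0); λ=-6 ⇒ h* = (18/11)/6 = 0.2727.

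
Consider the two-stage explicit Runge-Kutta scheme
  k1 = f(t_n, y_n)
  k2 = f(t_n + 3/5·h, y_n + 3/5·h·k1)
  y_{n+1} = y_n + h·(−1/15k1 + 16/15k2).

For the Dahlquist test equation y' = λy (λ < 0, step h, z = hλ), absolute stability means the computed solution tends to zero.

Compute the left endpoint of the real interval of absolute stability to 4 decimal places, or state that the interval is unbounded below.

Test eqn y'=λy, z=hλ:
  k1=λy_n ⇒ h·k1=z·y_n;  k2=λ(1+3/5z)y_n ⇒ h·k2=z(1+3/5z)y_n
  y_{n+1}/y_n = 1 − 1/15z + 16/15z(1+3/5z) = 1 + z + 16/25z²
  R(z) = 1 + z + 16/25z².

Need |R(x)|<1, x<0.
x=-1.7: |R|=1.1496
R=1: x+16/25x²=0 ⇒ x=−25/16=-1.5625; min R=1−1/(4·16/25)=0.6094>−1
Confirm numerically:
  x=-1.295: |R|=0.77830 <1
  x=-1.231: |R|=0.73883 <1
  x=-0.877: |R|=0.61524 <1
  x=-0.731: |R|=0.61099 <1
  x=-1.932: |R|=1.45688 >1
  x=-1.770: |R|=1.23506 >1
  x=-1.670: |R|=1.11490 >1
Interval (-1.5625, 0).

left endpoint -1.5625.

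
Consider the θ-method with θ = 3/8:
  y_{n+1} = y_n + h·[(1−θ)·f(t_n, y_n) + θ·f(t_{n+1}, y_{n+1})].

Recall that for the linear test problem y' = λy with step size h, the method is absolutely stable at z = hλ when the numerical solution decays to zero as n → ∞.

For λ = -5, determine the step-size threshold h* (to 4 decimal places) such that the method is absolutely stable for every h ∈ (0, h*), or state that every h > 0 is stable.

Set f=λy, z=hλ:
  y_{n+1} = y_n + z·[5/8·y_n + 3/8·y_{n+1}] ⇒ (1 − 3/8z)y_{n+1} = (1 + 5/8z)y_n
  ⇒ R(z) = (1 + 5/8z)/(1 − 3/8z).

Need |R(x)|<1, x<0.
x=-0.62: |R|=0.4970
R=−1: 1+5/8x = −1+3/8x ⇒ -1/4x=2 ⇒ x=2/(-1/4)=-8.0000
Confirm numerically:
  x=-7.761: |R|=0.98472 <1
  x=-7.311: |R|=0.95396 <1
  x=-7.288: |R|=0.95232 <1
  x=-5.285: |R|=0.77237 <1
  x=-8.452: |R|=1.02710 >1
  x=-8.042: |R|=1.00261 >1
So |R|<1 on (-8.0000, 0).

(-8.0000,0); λ=-5 ⇒ h* = (8)/5 = 1.6000.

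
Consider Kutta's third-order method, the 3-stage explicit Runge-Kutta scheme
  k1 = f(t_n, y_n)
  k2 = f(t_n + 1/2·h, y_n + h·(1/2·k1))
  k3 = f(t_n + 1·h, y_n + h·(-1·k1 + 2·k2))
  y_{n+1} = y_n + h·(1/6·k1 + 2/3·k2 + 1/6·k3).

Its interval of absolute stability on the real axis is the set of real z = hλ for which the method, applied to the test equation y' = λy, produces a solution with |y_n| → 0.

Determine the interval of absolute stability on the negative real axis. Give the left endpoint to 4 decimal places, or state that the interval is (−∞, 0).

Set f=λy, z=hλ:
  order 3, 3-stage ⇒ R(z)=1+z+z^2/2+z^3/6
  (e.g. R(-1.3)=0.17883, |R|=0.17883)

Need |R(x)|<1, x<0.
x=-1.3: |R|=0.1788
|R(-2.84)|=1.6249 |R(-2.54)|=1.0454 |R(-0.88)|=0.3936
Bisect:
  x_lo=-3.1468 |R|=2.3890  x_hi=-0.3059 |R|=0.7361
  mid=-1.72634 |R|=0.09370 →hi
  mid=-2.43656 |R|=0.87906 →hi
  mid=-2.79167 |R|=1.52107 →lo
  mid=-2.61412 |R|=1.17462 →lo
  mid=-2.52534 |R|=1.02083 →lo
  mid=-2.48095 |R|=0.94848 →hi
  mid=-2.50315 |R|=0.98428 →hi
  mid=-2.51424 |R|=1.00246 →lo
  mid=-2.50869 |R|=0.99335 →hi
  mid=-2.51147 |R|=0.99790 →hi
  ...
  [-2.51286,-2.51268] ⇒ x*=-2.5127
So |R|<1 on (-2.5127, 0).

z∈(-2.5127,0).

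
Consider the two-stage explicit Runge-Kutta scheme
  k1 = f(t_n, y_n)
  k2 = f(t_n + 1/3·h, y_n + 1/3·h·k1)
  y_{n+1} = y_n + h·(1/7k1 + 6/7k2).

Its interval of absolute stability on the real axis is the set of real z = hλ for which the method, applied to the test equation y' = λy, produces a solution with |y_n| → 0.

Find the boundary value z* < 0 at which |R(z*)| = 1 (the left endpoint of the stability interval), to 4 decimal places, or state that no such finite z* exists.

With y'=λy (z=hλ):
  k1=λy_n ⇒ h·k1=z·y_n;  k2=λ(1+1/3z)y_n ⇒ h·k2=z(1+1/3z)y_n
  y_{n+1}/y_n = 1 + 1/7z + 6/7z(1+1/3z) = 1 + z + 2/7z²
  so R(z) = 1 + z + 2/7z².

Need |R(x)|<1, x<0.
x=-1.4: |R|=0.1600
R=1: x+2/7x²=0 ⇒ x=−7/2=-3.5000; min R=1−1/(4·2/7)=0.1250>−1
Confirm numerically:
  x=-2.487: |R|=0.28019 <1
  x=-2.317: |R|=0.21685 <1
  x=-1.516: |R|=0.14064 <1
  x=-3.952: |R|=1.51037 >1
  x=-3.706: |R|=1.21812 >1
Stable set (-3.5000, 0).

left endpoint -3.5000.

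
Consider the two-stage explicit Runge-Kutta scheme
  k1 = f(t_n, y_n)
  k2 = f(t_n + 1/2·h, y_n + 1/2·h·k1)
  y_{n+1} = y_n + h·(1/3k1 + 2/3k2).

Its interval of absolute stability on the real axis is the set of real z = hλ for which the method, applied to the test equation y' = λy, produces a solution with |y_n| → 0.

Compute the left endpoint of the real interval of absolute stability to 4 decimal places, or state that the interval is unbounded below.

With y'=λy (z=hλ):
  k1=λy_n ⇒ h·k1=z·y_n;  k2=λ(1+1/2z)y_n ⇒ h·k2=z(1+1/2z)y_n
  y_{n+1}/y_n = 1 + 1/3z + 2/3z(1+1/2z) = 1 + z + 1/3z²
  Hence R(z) = 1 + z + 1/3z².

Boundary: |R(x)|=1, x<0.
x=-1.71: |R|=0.2647
R=1: x+1/3x²=0 ⇒ x=−3=-3.0000; min R=1−1/(4·1/3)=0.2500>−1
Confirm numerically:
  x=-2.868: |R|=0.87381 <1
  x=-2.628: |R|=0.67413 <1
  x=-2.486: |R|=0.57407 <1
  x=-3.383: |R|=1.43190 >1
  x=-3.382: |R|=1.43064 >1
Interval (-3.0000, 0).

left endpoint -3.0000.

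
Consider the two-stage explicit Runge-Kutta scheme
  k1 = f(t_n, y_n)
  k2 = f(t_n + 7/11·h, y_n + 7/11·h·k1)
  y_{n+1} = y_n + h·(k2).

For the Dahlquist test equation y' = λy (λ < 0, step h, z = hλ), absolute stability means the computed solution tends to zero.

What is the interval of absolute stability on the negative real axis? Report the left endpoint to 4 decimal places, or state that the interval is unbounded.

On y'=λy, z=hλ:
  k1=λy_n ⇒ h·k1=z·y_n;  k2=λ(1+7/11z)y_n ⇒ h·k2=z(1+7/11z)y_n
  y_{n+1}/y_n = 1 + z(1+7/11z) = 1 + z + 7/11z²
  R(z) = 1 + z + 7/11z².

Solve |R(x)|<1 on ℝ⁻.
x=-0.97: |R|=0.6288
R=1: x+7/11x²=0 ⇒ x=−11/7=-1.5714; min R=1−1/(4·7/11)=0.6071>−1
Confirm numerically:
  x=-1.473: |R|=0.90774 <1
  x=-0.744: |R|=0.60825 <1
  x=-0.735: |R|=0.60878 <1
  x=-2.003: |R|=1.55010 >1
  x=-1.874: |R|=1.36083 >1
So |R|<1 on (-1.5714, 0).

z∈(-1.5714,0).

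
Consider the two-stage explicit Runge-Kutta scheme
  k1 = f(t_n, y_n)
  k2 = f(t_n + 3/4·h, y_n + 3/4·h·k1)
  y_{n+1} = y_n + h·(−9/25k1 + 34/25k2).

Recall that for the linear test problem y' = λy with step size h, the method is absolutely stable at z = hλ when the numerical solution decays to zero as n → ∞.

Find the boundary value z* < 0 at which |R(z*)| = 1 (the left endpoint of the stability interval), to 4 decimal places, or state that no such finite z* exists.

z* = -0.9804.

Test eqn y'=λy, z=hλ:
  k1=λy_n ⇒ h·k1=z·y_n;  k2=λ(1+3/4z)y_n ⇒ h·k2=z(1+3/4z)y_n
  y_{n+1}/y_n = 1 − 9/25z + 34/25z(1+3/4z) = 1 + z + 51/50z²
  so R(z) = 1 + z + 51/50z².

Find x<0 with |R(x)|<1.
x=-1.04: |R|=1.0632
R=1: x+51/50x²=0 ⇒ x=−50/51=-0.9804; min R=1−1/(4·51/50)=0.7549>−1
Confirm numerically:
  x=-0.879: |R|=0.90909 <1
  x=-0.804: |R|=0.85534 <1
  x=-0.713: |R|=0.80554 <1
  x=-0.686: |R|=0.79401 <1
  x=-1.553: |R|=1.90705 >1
  x=-1.313: |R|=1.44545 >1
Stable set (-0.9804, 0).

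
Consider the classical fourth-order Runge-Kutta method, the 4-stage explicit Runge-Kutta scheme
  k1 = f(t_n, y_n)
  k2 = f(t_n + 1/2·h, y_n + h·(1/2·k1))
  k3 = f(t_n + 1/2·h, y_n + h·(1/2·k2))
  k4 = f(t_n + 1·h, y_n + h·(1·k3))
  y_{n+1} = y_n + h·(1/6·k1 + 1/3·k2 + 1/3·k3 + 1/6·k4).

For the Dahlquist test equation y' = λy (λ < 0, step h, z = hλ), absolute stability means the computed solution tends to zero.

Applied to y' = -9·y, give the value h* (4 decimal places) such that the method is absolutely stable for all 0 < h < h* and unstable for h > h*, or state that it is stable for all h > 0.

With y'=λy (z=hλ):
  order 4, 4-stage ⇒ R(z)=1+z+z^2/2+z^3/6+z^4/24
  (e.g. R(-0.45)=0.63777, |R|=0.63777)

Solve |R(x)|<1 on ℝ⁻.
x=-0.45: |R|=0.6378
|R(-2.2)|=0.4214 |R(-1.17)|=0.3256 |R(-0.76)|=0.4695
Bisect:
  x_lo=-3.3071 |R|=2.1172  x_hi=-0.0784 |R|=0.9246
  mid=-1.69275 |R|=0.27365 →hi
  mid=-2.49993 |R|=0.64837 →hi
  mid=-2.90353 |R|=1.19339 →lo
  mid=-2.70173 |R|=0.88115 →hi
  mid=-2.80263 |R|=1.02645 →lo
  mid=-2.75218 |R|=0.95121 →hi
  mid=-2.77740 |R|=0.98817 →hi
  ...
  [-2.78548,-2.78529] ⇒ x*=-2.7853
So |R|<1 on (-2.7853, 0).

(-2.7853,0); λ=-9 ⇒ h* = 0.3095.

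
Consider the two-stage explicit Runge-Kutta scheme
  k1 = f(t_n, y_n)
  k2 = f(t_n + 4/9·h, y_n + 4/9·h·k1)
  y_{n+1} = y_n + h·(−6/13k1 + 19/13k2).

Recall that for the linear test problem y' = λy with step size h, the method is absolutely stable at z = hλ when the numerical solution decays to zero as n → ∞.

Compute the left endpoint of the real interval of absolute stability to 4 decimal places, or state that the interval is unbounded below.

On y'=λy, z=hλ:
  k1=λy_n ⇒ h·k1=z·y_n;  k2=λ(1+4/9z)y_n ⇒ h·k2=z(1+4/9z)y_n
  y_{n+1}/y_n = 1 − 6/13z + 19/13z(1+4/9z) = 1 + z + 76/117z²
  R(z) = 1 + z + 76/117z².

Solve |R(x)|<1 on ℝ⁻.
x=-0.64: |R|=0.6261
R=1: x+76/117x²=0 ⇒ x=−117/76=-1.5395; min R=1−1/(4·76/117)=0.6151>−1
Confirm numerically:
  x=-1.075: |R|=0.67566 <1
  x=-0.997: |R|=0.64868 <1
  x=-0.784: |R|=0.61526 <1
  x=-2.024: |R|=1.63702 >1
  x=-1.776: |R|=1.27287 >1
Interval (-1.5395, 0).

z* = -1.5395.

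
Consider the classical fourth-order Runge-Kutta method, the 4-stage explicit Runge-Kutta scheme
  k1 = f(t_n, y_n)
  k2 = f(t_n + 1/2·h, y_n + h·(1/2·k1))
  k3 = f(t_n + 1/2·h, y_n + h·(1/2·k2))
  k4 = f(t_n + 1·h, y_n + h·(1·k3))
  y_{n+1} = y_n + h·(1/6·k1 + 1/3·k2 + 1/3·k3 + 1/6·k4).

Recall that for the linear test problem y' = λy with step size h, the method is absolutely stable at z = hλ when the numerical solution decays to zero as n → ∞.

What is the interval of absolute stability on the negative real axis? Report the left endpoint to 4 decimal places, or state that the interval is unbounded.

Test eqn y'=λy, z=hλ:
  order 4, 4-stage ⇒ R(z)=1+z+z^2/2+z^3/6+z^4/24
  (e.g. R(-0.44)=0.64416, |R|=0.64416)

Need |R(x)|<1, x<0.
x=-0.44: |R|=0.6442
|R(-2.8)|=1.0224 |R(-2.37)|=0.5343 |R(-1.28)|=0.3015
Bisect:
  x_lo=-3.2620 |R|=1.9909  x_hi=-0.2561 |R|=0.7741
  mid=-1.75904 |R|=0.27985 →hi
  mid=-2.51050 |R|=0.65881 →hi
  mid=-2.88624 |R|=1.16317 →lo
  mid=-2.69837 |R|=0.87666 →hi
  mid=-2.79230 |R|=1.01062 →lo
  mid=-2.74534 |R|=0.94141 →hi
  mid=-2.76882 |R|=0.97545 →hi
  ...
  [-2.78533,-2.78515] ⇒ x*=-2.7853
Interval (-2.7853, 0).

z∈(-2.7853,0).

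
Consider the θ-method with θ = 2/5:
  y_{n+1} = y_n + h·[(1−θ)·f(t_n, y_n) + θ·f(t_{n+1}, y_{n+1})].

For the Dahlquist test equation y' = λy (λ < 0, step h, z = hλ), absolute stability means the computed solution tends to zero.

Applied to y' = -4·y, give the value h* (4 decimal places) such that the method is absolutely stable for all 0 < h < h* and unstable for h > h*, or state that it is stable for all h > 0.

With y'=λy (z=hλ):
  y_{n+1} = y_n + z·[3/5·y_n + 2/5·y_{n+1}] ⇒ (1 − 2/5z)y_{n+1} = (1 + 3/5z)y_n
  so R(z) = (1 + 3/5z)/(1 − 2/5z).

Need |R(x)|<1, x<0.
x=-0.61: |R|=0.5096
R=−1: 1+3/5x = −1+2/5x ⇒ -1/5x=2 ⇒ x=2/(-1/5)=-10.0000
Confirm numerically:
  x=-9.560: |R|=0.98176 <1
  x=-7.994: |R|=0.90442 <1
  x=-5.054: |R|=0.67262 <1
  x=-4.974: |R|=0.66377 <1
  x=-10.506: |R|=1.01945 >1
  x=-10.397: |R|=1.01539 >1
  x=-10.147: |R|=1.00581 >1
So |R|<1 on (-10.0000, 0).

(-10.0000,0); λ=-4 ⇒ h* = (10)/4 = 2.5000.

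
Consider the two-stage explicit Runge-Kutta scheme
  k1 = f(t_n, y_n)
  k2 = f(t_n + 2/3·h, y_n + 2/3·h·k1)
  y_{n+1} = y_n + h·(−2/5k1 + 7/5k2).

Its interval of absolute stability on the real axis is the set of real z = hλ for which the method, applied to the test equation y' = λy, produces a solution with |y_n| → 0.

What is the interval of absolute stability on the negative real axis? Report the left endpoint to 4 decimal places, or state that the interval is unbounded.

z∈(-1.0714,0).

On y'=λy, z=hλ:
  k1=λy_n ⇒ h·k1=z·y_n;  k2=λ(1+2/3z)y_n ⇒ h·k2=z(1+2/3z)y_n
  y_{n+1}/y_n = 1 − 2/5z + 7/5z(1+2/3z) = 1 + z + 14/15z²
  ⇒ R(z) = 1 + z + 14/15z².

Boundary: |R(x)|=1, x<0.
x=-1.34: |R|=1.3359
R=1: x+14/15x²=0 ⇒ x=−15/14=-1.0714; min R=1−1/(4·14/15)=0.7321>−1
Confirm numerically:
  x=-0.863: |R|=0.83212 <1
  x=-0.652: |R|=0.74476 <1
  x=-0.607: |R|=0.73689 <1
  x=-0.598: |R|=0.73576 <1
  x=-1.455: |R|=1.52089 >1
  x=-1.438: |R|=1.49199 >1
  x=-1.119: |R|=1.04968 >1
Stable set (-1.0714, 0).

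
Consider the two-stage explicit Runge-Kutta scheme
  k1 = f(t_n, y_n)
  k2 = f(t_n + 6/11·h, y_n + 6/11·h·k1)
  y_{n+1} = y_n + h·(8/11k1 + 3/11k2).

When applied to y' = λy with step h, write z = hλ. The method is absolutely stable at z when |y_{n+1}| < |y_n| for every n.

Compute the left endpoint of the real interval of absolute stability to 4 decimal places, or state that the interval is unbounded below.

On y'=λy, z=hλ:
  k1=λy_n ⇒ h·k1=z·y_n;  k2=λ(1+6/11z)y_n ⇒ h·k2=z(1+6/11z)y_n
  y_{n+1}/y_n = 1 + 8/11z + 3/11z(1+6/11z) = 1 + z + 18/121z²
  R(z) = 1 + z + 18/121z².

Boundary: |R(x)|=1, x<0.
x=-1.7: |R|=0.2701
R=1: x+18/121x²=0 ⇒ x=−121/18=-6.7222; min R=1−1/(4·18/121)=-0.6806>−1
Confirm numerically:
  x=-5.781: |R|=0.19056 <1
  x=-5.537: |R|=0.02375 <1
  x=-4.798: |R|=0.37342 <1
  x=-7.310: |R|=1.63917 >1
  x=-7.242: |R|=1.55997 >1
  x=-6.846: |R|=1.12606 >1
So |R|<1 on (-6.7222, 0).

z* = -6.7222.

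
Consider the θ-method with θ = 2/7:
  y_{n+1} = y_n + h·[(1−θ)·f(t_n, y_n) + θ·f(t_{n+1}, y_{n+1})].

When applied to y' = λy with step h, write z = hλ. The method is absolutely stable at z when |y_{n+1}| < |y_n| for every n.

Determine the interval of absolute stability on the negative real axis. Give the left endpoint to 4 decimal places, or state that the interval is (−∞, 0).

Test eqn y'=λy, z=hλ:
  y_{n+1} = y_n + z·[5/7·y_n + 2/7·y_{n+1}] ⇒ (1 − 2/7z)y_{n+1} = (1 + 5/7z)y_n
  so R(z) = (1 + 5/7z)/(1 − 2/7z).

Boundary: |R(x)|=1, x<0.
x=-1.61: |R|=0.1027
R=−1: 1+5/7x = −1+2/7x ⇒ -3/7x=2 ⇒ x=2/(-3/7)=-4.6667
Confirm numerically:
  x=-4.080: |R|=0.88391 <1
  x=-3.718: |R|=0.80285 <1
  x=-2.557: |R|=0.47755 <1
  x=-5.191: |R|=1.09050 >1
  x=-4.974: |R|=1.05440 >1
  x=-4.844: |R|=1.03188 >1
Interval (-4.6667, 0).

(-4.6667, 0).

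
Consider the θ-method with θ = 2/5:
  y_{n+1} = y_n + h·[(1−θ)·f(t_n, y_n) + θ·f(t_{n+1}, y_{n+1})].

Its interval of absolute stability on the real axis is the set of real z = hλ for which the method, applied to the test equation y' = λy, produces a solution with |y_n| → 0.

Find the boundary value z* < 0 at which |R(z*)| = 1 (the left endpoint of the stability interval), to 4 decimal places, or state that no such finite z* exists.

left endpoint -10.0000.

Test eqn y'=λy, z=hλ:
  y_{n+1} = y_n + z·[3/5·y_n + 2/5·y_{n+1}] ⇒ (1 − 2/5z)y_{n+1} = (1 + 3/5z)y_n
  R(z) = (1 + 3/5z)/(1 − 2/5z).

Boundary: |R(x)|=1, x<0.
x=-0.71: |R|=0.4470
R=−1: 1+3/5x = −1+2/5x ⇒ -1/5x=2 ⇒ x=2/(-1/5)=-10.0000
Confirm numerically:
  x=-8.581: |R|=0.93597 <1
  x=-8.253: |R|=0.91877 <1
  x=-6.144: |R|=0.77696 <1
  x=-6.083: |R|=0.77182 <1
  x=-10.546: |R|=1.02093 >1
  x=-10.238: |R|=1.00934 >1
Stable set (-10.0000, 0).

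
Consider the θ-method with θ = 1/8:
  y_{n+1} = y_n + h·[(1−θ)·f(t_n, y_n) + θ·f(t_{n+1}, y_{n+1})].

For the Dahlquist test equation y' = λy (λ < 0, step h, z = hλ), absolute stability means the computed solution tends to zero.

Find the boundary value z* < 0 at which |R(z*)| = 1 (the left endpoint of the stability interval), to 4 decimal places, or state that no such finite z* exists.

z* = -2.6667.

With y'=λy (z=hλ):
  y_{n+1} = y_n + z·[7/8·y_n + 1/8·y_{n+1}] ⇒ (1 − 1/8z)y_{n+1} = (1 + 7/8z)y_n
  R(z) = (1 + 7/8z)/(1 − 1/8z).

Boundary: |R(x)|=1, x<0.
x=-0.44: |R|=0.5829
R=−1: 1+7/8x = −1+1/8x ⇒ -3/4x=2 ⇒ x=2/(-3/4)=-2.6667
Confirm numerically:
  x=-2.235: |R|=0.74695 <1
  x=-2.100: |R|=0.66337 <1
  x=-1.179: |R|=0.02756 <1
  x=-3.264: |R|=1.31818 >1
  x=-3.231: |R|=1.30149 >1
  x=-2.996: |R|=1.17970 >1
So |R|<1 on (-2.6667, 0).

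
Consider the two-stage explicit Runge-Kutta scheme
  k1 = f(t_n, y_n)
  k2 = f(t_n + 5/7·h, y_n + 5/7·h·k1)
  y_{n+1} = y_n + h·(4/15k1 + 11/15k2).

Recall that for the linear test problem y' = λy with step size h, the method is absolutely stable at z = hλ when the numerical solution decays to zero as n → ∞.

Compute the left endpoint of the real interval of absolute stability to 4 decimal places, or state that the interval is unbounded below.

Test eqn y'=λy, z=hλ:
  k1=λy_n ⇒ h·k1=z·y_n;  k2=λ(1+5/7z)y_n ⇒ h·k2=z(1+5/7z)y_n
  y_{n+1}/y_n = 1 + 4/15z + 11/15z(1+5/7z) = 1 + z + 11/21z²
  ⇒ R(z) = 1 + z + 11/21z².

Need |R(x)|<1, x<0.
x=-0.57: |R|=0.6002
R=1: x+11/21x²=0 ⇒ x=−21/11=-1.9091; min R=1−1/(4·11/21)=0.5227>−1
Confirm numerically:
  x=-1.499: |R|=0.67800 <1
  x=-1.077: |R|=0.53058 <1
  x=-0.832: |R|=0.53059 <1
  x=-0.823: |R|=0.53179 <1
  x=-2.279: |R|=1.44158 >1
  x=-2.109: |R|=1.22084 >1
Stable set (-1.9091, 0).

left endpoint -1.9091.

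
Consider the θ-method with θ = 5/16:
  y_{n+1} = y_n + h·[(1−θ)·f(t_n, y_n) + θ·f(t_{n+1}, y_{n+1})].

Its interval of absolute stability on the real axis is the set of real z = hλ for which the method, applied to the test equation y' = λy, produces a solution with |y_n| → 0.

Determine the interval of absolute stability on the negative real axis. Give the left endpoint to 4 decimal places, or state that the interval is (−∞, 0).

On y'=λy, z=hλ:
  y_{n+1} = y_n + z·[11/16·y_n + 5/16·y_{n+1}] ⇒ (1 − 5/16z)y_{n+1} = (1 + 11/16z)y_n
  ⇒ R(z) = (1 + 11/16z)/(1 − 5/16z).

Need |R(x)|<1, x<0.
x=-1.24: |R|=0.1063
R=−1: 1+11/16x = −1+5/16x ⇒ -3/8x=2 ⇒ x=2/(-3/8)=-5.3333
Confirm numerically:
  x=-4.971: |R|=0.94679 <1
  x=-4.050: |R|=0.78759 <1
  x=-3.841: |R|=0.74566 <1
  x=-2.670: |R|=0.45554 <1
  x=-5.862: |R|=1.07001 >1
  x=-5.578: |R|=1.03345 >1
Stable set (-5.3333, 0).

z∈(-5.3333,0).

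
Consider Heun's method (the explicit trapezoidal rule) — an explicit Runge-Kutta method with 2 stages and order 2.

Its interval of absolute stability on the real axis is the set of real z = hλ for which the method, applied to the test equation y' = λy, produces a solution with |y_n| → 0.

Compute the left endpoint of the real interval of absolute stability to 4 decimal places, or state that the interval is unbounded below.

z* = -2.0000.

Test eqn y'=λy, z=hλ:
  order 2, 2-stage ⇒ R(z)=1+z+z^2/2
  (e.g. R(-1.17)=0.51445, |R|=0.51445)

Find x<0 with |R(x)|<1.
x=-1.17: |R|=0.5144
|R(-2.23)|=1.2565 |R(-2.22)|=1.2442 |R(-2.14)|=1.1498
Bisect:
  x_lo=-2.7156 |R|=1.9716  x_hi=-0.3087 |R|=0.7390
  mid=-1.51211 |R|=0.63113 →hi
  mid=-2.11384 |R|=1.12031 →lo
  mid=-1.81297 |R|=0.83046 →hi
  mid=-1.96340 |R|=0.96407 →hi
  mid=-2.03862 |R|=1.03936 →lo
  mid=-2.00101 |R|=1.00101 →lo
  mid=-1.98221 |R|=0.98237 →hi
  mid=-1.99161 |R|=0.99164 →hi
  mid=-1.99631 |R|=0.99632 →hi
  mid=-1.99866 |R|=0.99866 →hi
  ...
  [-2.00013,-1.99998] ⇒ x*=-2.0000
Stable set (-2.0000, 0).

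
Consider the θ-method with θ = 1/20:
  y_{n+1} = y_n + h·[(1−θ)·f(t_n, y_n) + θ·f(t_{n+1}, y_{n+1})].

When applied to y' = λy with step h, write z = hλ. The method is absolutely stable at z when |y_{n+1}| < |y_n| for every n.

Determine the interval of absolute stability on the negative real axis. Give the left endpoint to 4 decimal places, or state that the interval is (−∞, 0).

Set f=λy, z=hλ:
  y_{n+1} = y_n + z·[19/20·y_n + 1/20·y_{n+1}] ⇒ (1 − 1/20z)y_{n+1} = (1 + 19/20z)y_n
  R(z) = (1 + 19/20z)/(1 − 1/20z).

Boundary: |R(x)|=1, x<0.
x=-1.69: |R|=0.5583
R=−1: 1+19/20x = −1+1/20x ⇒ -9/10x=2 ⇒ x=2/(-9/10)=-2.2222
Confirm numerically:
  x=-1.982: |R|=0.80329 <1
  x=-1.462: |R|=0.36241 <1
  x=-1.383: |R|=0.29355 <1
  x=-1.132: |R|=0.07136 <1
  x=-2.767: |R|=1.43071 >1
  x=-2.698: |R|=1.37730 >1
  x=-2.577: |R|=1.28285 >1
Interval (-2.2222, 0).

z∈(-2.2222,0).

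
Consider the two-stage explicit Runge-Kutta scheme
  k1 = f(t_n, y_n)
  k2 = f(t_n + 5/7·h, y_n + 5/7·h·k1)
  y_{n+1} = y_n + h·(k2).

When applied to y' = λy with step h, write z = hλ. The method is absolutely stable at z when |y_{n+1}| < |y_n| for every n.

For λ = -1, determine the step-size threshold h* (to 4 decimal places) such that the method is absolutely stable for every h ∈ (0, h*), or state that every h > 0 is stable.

(-1.4000,0); λ=-1 ⇒ h* = (7/5)/1 = 1.4000.

Set f=λy, z=hλ:
  k1=λy_n ⇒ h·k1=z·y_n;  k2=λ(1+5/7z)y_n ⇒ h·k2=z(1+5/7z)y_n
  y_{n+1}/y_n = 1 + z(1+5/7z) = 1 + z + 5/7z²
  R(z) = 1 + z + 5/7z².

Solve |R(x)|<1 on ℝ⁻.
x=-0.34: |R|=0.7426
R=1: x+5/7x²=0 ⇒ x=−7/5=-1.4000; min R=1−1/(4·5/7)=0.6500>−1
Confirm numerically:
  x=-1.248: |R|=0.86450 <1
  x=-1.133: |R|=0.78392 <1
  x=-0.634: |R|=0.65311 <1
  x=-1.733: |R|=1.41221 >1
  x=-1.507: |R|=1.11518 >1
So |R|<1 on (-1.4000, 0).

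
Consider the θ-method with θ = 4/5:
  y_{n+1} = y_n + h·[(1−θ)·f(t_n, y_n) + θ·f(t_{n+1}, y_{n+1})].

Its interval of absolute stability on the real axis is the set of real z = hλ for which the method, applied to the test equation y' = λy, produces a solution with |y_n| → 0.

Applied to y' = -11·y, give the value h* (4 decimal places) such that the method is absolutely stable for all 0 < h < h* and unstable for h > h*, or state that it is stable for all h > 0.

(−∞, 0) — no finite endpoint. Any h>0 works for λ=-11.

With y'=λy (z=hλ):
  y_{n+1} = y_n + z·[1/5·y_n + 4/5·y_{n+1}] ⇒ (1 − 4/5z)y_{n+1} = (1 + 1/5z)y_n
  R(z) = (1 + 1/5z)/(1 − 4/5z).

Boundary: |R(x)|=1, x<0.
x=-1.4: |R|=0.3396
x=-2: |R|=0.2308
x=-10: |R|=0.1111
x=-100: |R|=0.2346
θ=4/5≥1/2 ⇒ |1+1/5x|<|1−4/5x| ∀x<0 ⇒ stable on all of ℝ⁻.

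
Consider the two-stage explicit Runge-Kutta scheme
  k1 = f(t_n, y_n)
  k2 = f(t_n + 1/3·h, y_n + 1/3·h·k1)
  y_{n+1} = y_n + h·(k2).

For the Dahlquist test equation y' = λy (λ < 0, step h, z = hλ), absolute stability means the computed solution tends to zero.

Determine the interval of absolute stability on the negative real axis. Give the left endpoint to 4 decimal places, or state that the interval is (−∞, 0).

z∈(-3.0000,0).

Test eqn y'=λy, z=hλ:
  k1=λy_n ⇒ h·k1=z·y_n;  k2=λ(1+1/3z)y_n ⇒ h·k2=z(1+1/3z)y_n
  y_{n+1}/y_n = 1 + z(1+1/3z) = 1 + z + 1/3z²
  Hence R(z) = 1 + z + 1/3z².

Need |R(x)|<1, x<0.
x=-1.19: |R|=0.2820
R=1: x+1/3x²=0 ⇒ x=−3=-3.0000; min R=1−1/(4·1/3)=0.2500>−1
Confirm numerically:
  x=-2.925: |R|=0.92687 <1
  x=-2.882: |R|=0.88664 <1
  x=-2.450: |R|=0.55083 <1
  x=-1.295: |R|=0.26401 <1
  x=-3.530: |R|=1.62363 >1
  x=-3.190: |R|=1.20203 >1
Interval (-3.0000, 0).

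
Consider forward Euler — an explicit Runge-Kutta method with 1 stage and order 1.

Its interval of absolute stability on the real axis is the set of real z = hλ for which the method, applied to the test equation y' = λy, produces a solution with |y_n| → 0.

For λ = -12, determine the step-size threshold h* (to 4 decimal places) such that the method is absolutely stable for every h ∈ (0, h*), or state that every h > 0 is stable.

Test eqn y'=λy, z=hλ:
  order 1, 1-stage ⇒ R(z)=1+z
  (e.g. R(-1.04)=-0.04000, |R|=0.04000)

Find x<0 with |R(x)|<1.
x=-1.04: |R|=0.0400
|R(-2.06)|=1.0600 |R(-1.62)|=0.6200 |R(-1.26)|=0.2600
Bisect:
  x_lo=-2.7789 |R|=1.7789  x_hi=-0.2215 |R|=0.7785
  mid=-1.50019 |R|=0.50019 →hi
  mid=-2.13953 |R|=1.13953 →lo
  mid=-1.81986 |R|=0.81986 →hi
  mid=-1.97970 |R|=0.97970 →hi
  mid=-2.05961 |R|=1.05961 →lo
  mid=-2.01965 |R|=1.01965 →lo
  mid=-1.99967 |R|=0.99967 →hi
  mid=-2.00966 |R|=1.00966 →lo
  mid=-2.00467 |R|=1.00467 →lo
  mid=-2.00217 |R|=1.00217 →lo
  ...
  [-2.00014,-1.99999] ⇒ x*=-2.0000
So |R|<1 on (-2.0000, 0).

(-2.0000,0); λ=-12 ⇒ h* = 0.1667.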